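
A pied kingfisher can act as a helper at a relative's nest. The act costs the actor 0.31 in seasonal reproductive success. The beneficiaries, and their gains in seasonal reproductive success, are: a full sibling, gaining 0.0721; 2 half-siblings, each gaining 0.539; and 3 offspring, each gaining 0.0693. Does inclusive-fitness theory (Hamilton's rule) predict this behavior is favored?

Hamilton's rule: the trait is favored when the sum of r·B over every recipient exceeds the actor's cost C.
r to a full sibling = 1/2 (full sibs share both parents — two paths of length 2: r = 2·(1/2)^2 = 1/2).
r to a half-sibling = 0.25 (half-sibs share one parent — one path of length 2: r = (1/2)^2 = 1/4).
r to an offspring = 1/2 (one parent–offspring link: r = (1/2)^1 = 1/2).
Summing one r·B term per recipient: 1·0.5·0.0721 + 2·0.25·0.539 + 3·0.5·0.0693 = 0.4095.
0.4095 > 0.31: the indirect benefit exceeds the cost.

Yes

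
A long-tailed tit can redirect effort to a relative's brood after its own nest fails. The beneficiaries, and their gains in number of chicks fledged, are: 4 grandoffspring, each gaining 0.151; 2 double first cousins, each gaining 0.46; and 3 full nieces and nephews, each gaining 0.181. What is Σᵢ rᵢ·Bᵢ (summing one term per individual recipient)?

r to a grandoffspring = 1/4 (two parent–offspring links: r = (1/2)^2 = 1/4).
r to a double first cousin = 0.25 (double first cousins share both grandparent pairs — four paths of length 4: r = 4·(1/2)^4 = 1/4).
r to a full niece or nephew = 0.25 (full aunt/uncle↔niece/nephew: two paths of length 3 through the shared grandparent pair: r = 2·(1/2)^3 = 1/4).
Summing one r·B term per recipient: 4·0.25·0.151 + 2·0.25·0.46 + 3·0.25·0.181 = 0.51675.

0.51675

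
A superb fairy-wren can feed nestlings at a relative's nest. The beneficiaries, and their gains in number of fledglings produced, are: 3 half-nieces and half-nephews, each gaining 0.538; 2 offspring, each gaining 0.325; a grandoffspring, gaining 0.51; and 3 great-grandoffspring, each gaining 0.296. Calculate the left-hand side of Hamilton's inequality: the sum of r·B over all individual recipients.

0.76525

r to a half-niece or half-nephew = 1/8 (half-aunt/uncle↔niece/nephew: one path of length 3: r = (1/2)^3 = 1/8).
r to an offspring = 0.5 (one parent–offspring link: r = (1/2)^1 = 1/2).
r to a grandoffspring = 1/4 (two parent–offspring links: r = (1/2)^2 = 1/4).
r to a great-grandoffspring = 0.125 (three parent–offspring links: r = (1/2)^3 = 1/8).
Summing one r·B term per recipient: 3·0.125·0.538 + 2·0.5·0.325 + 1·0.25·0.51 + 3·0.125·0.296 = 0.76525.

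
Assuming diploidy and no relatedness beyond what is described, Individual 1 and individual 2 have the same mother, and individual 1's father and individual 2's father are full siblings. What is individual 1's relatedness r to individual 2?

Independent pedigree routes through distinct common ancestors add.
Individual 1 and individual 2 are related in two ways: half-sibs through their shared mother (r = 1/4) and first cousins through their fathers (r = 1/8).
r = 1/4 + 1/8 = 0.375.

0.375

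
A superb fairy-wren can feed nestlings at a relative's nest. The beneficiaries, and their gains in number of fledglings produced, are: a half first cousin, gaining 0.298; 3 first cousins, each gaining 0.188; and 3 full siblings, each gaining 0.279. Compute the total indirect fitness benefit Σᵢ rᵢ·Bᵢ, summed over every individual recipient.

0.507625

r to a half first cousin = 0.0625 (half first cousins share one grandparent — one path of length 4: r = (1/2)^4 = 1/16).
r to a first cousin = 0.125 (first cousins share one grandparent pair — two paths of length 4: r = 2·(1/2)^4 = 1/8).
r to a full sibling = 0.5 (full sibs share both parents — two paths of length 2: r = 2·(1/2)^2 = 1/2).
Summing one r·B term per recipient: 1·0.0625·0.298 + 3·0.125·0.188 + 3·0.5·0.279 = 0.507625.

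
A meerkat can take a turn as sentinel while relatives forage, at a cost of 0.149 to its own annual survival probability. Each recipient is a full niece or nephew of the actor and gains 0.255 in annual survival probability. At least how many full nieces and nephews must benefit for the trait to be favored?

r to a full niece or nephew = 0.25 (full aunt/uncle↔niece/nephew: two paths of length 3 through the shared grandparent pair: r = 2·(1/2)^3 = 1/4).
Hamilton's rule: n·r·B > C  ⇒  n > C/(r·B) = 0.149/(0.25·0.255) = 2.337.
The smallest integer exceeding 2.337 is 3.

3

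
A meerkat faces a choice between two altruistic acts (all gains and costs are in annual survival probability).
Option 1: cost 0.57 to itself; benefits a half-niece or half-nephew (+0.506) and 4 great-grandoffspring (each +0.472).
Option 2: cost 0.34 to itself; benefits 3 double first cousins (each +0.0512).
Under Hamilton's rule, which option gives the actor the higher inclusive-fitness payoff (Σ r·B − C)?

Option 1: r to a half-niece or half-nephew = 0.125.
Option 1: r to a great-grandoffspring = 0.125.
Option 1: Σ r·B − C = (1·0.125·0.506 + 4·0.125·0.472) − 0.57 = -0.27075.
Option 2: r to a double first cousin = 0.25.
Option 2: Σ r·B − C = (3·0.25·0.0512) − 0.34 = -0.3016.
Option 1 has the higher net inclusive-fitness payoff.

Option 1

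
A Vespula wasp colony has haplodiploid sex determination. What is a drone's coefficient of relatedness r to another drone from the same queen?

0.5

Haploid brothers each carry a random half of the queen's diploid genome, so on average they share half: r = 1/2.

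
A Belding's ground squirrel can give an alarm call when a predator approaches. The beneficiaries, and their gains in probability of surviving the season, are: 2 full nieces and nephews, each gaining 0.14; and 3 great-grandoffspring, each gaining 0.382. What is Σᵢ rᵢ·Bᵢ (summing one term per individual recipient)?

r to a full niece or nephew = 0.25 (full aunt/uncle↔niece/nephew: two paths of length 3 through the shared grandparent pair: r = 2·(1/2)^3 = 1/4).
r to a great-grandoffspring = 0.125 (three parent–offspring links: r = (1/2)^3 = 1/8).
Summing one r·B term per recipient: 2·0.25·0.14 + 3·0.125·0.382 = 0.21325.

0.21325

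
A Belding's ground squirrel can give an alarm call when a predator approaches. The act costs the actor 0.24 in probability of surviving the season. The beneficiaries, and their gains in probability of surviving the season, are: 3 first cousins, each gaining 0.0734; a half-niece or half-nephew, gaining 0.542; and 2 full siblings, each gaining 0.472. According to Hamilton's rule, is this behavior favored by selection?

Yes

Hamilton's rule: the trait is favored when the sum of r·B over every recipient exceeds the actor's cost C.
r to a first cousin = 1/8 (first cousins share one grandparent pair — two paths of length 4: r = 2·(1/2)^4 = 1/8).
r to a half-niece or half-nephew = 0.125 (half-aunt/uncle↔niece/nephew: one path of length 3: r = (1/2)^3 = 1/8).
r to a full sibling = 1/2 (full sibs share both parents — two paths of length 2: r = 2·(1/2)^2 = 1/2).
Summing one r·B term per recipient: 3·0.125·0.0734 + 1·0.125·0.542 + 2·0.5·0.472 = 0.567275.
0.567275 > 0.24: the indirect benefit exceeds the cost.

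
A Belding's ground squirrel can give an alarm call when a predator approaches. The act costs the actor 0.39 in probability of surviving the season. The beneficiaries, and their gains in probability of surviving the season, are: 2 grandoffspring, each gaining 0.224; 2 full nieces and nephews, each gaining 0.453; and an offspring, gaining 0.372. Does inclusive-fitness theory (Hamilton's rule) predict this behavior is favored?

Yes

Hamilton's rule: the trait is favored when the sum of r·B over every recipient exceeds the actor's cost C.
r to a grandoffspring = 0.25 (two parent–offspring links: r = (1/2)^2 = 1/4).
r to a full niece or nephew = 1/4 (full aunt/uncle↔niece/nephew: two paths of length 3 through the shared grandparent pair: r = 2·(1/2)^3 = 1/4).
r to an offspring = 1/2 (one parent–offspring link: r = (1/2)^1 = 1/2).
Summing one r·B term per recipient: 2·0.25·0.224 + 2·0.25·0.453 + 1·0.5·0.372 = 0.5245.
0.5245 > 0.39: the indirect benefit exceeds the cost.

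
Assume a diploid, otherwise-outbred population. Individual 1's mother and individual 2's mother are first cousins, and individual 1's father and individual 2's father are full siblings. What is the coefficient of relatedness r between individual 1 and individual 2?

0.15625

With two independent routes of shared ancestry, r is the sum of the two contributions.
Individual 1 and individual 2 are related in two ways: second cousins through their mothers (r = 1/32) and first cousins through their fathers (r = 1/8).
r = 1/32 + 1/8 = 5/32 = 0.15625.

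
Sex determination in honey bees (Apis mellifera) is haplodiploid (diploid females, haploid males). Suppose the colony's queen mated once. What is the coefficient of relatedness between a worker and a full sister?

Haplodiploid full sisters inherit their father's entire haploid genome identically (contributing 1/2) and on average half of their mother's contribution (1/2 · 1/2 = 1/4); r = 1/2 + 1/4 = 3/4.

0.75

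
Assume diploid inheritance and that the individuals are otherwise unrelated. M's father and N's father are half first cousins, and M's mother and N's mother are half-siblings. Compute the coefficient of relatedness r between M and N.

Independent pedigree routes through distinct common ancestors add.
M and N are related in two ways: half second cousins through their fathers (r = 1/64) and half first cousins through their mothers (r = 1/16).
r = 1/64 + 1/16 = 5/64 = 0.078125.

0.078125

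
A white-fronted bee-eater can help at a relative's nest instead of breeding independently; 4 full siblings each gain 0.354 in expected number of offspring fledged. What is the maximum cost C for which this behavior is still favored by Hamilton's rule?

r to a full sibling = 1/2 (full sibs share both parents — two paths of length 2: r = 2·(1/2)^2 = 1/2).
Hamilton's rule: n·r·B > C, so the trait is favored while C < n·r·B = 4·0.5·0.354 = 0.708.

0.708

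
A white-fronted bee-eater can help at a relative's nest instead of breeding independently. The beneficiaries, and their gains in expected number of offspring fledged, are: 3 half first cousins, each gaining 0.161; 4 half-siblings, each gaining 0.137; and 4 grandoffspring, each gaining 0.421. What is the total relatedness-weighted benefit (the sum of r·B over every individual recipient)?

r to a half first cousin = 0.0625 (half first cousins share one grandparent — one path of length 4: r = (1/2)^4 = 1/16).
r to a half-sibling = 1/4 (half-sibs share one parent — one path of length 2: r = (1/2)^2 = 1/4).
r to a grandoffspring = 0.25 (two parent–offspring links: r = (1/2)^2 = 1/4).
Summing one r·B term per recipient: 3·0.0625·0.161 + 4·0.25·0.137 + 4·0.25·0.421 = 0.5881875.

0.5881875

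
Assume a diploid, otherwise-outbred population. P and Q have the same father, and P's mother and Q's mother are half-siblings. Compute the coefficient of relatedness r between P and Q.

Relatedness sums over independent paths through distinct common ancestors.
P and Q are related in two ways: half-sibs through their shared father (r = 1/4) and half first cousins through their mothers (r = 1/16).
r = 1/4 + 1/16 = 5/16 = 0.3125.

0.3125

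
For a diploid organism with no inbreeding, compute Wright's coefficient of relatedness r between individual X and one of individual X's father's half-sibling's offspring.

0.0625

Each parent–offspring link contributes a factor of 1/2, and independent paths through distinct common ancestors add.
Half first cousins share one grandparent — one path of length 4: r = (1/2)^4 = 1/16.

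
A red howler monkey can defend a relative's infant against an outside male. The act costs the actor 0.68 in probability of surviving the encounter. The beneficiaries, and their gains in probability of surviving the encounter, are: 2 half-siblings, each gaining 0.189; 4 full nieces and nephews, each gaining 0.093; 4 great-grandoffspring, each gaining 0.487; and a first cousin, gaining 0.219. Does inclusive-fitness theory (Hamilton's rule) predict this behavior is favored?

Hamilton's rule: the trait is favored when the sum of r·B over every recipient exceeds the actor's cost C.
r to a half-sibling = 1/4 (half-sibs share one parent — one path of length 2: r = (1/2)^2 = 1/4).
r to a full niece or nephew = 0.25 (full aunt/uncle↔niece/nephew: two paths of length 3 through the shared grandparent pair: r = 2·(1/2)^3 = 1/4).
r to a great-grandoffspring = 1/8 (three parent–offspring links: r = (1/2)^3 = 1/8).
r to a first cousin = 1/8 (first cousins share one grandparent pair — two paths of length 4: r = 2·(1/2)^4 = 1/8).
Summing one r·B term per recipient: 2·0.25·0.189 + 4·0.25·0.093 + 4·0.125·0.487 + 1·0.125·0.219 = 0.458375.
0.458375 < 0.68: the indirect benefit is less than the cost.

No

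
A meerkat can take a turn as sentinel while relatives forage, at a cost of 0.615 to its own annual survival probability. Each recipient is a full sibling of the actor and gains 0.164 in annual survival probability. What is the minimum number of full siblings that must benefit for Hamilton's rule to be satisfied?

r to a full sibling = 1/2 (full sibs share both parents — two paths of length 2: r = 2·(1/2)^2 = 1/2).
Hamilton's rule: n·r·B > C  ⇒  n > C/(r·B) = 0.615/(0.5·0.164) = 7.5.
The smallest integer exceeding 7.5 is 8.

8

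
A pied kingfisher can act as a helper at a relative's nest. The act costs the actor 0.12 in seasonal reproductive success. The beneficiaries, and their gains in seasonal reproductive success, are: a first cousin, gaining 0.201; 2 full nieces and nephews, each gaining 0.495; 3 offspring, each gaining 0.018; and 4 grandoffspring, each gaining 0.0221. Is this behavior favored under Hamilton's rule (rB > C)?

Hamilton's rule: the trait is favored when the sum of r·B over every recipient exceeds the actor's cost C.
r to a first cousin = 0.125 (first cousins share one grandparent pair — two paths of length 4: r = 2·(1/2)^4 = 1/8).
r to a full niece or nephew = 0.25 (full aunt/uncle↔niece/nephew: two paths of length 3 through the shared grandparent pair: r = 2·(1/2)^3 = 1/4).
r to an offspring = 0.5 (one parent–offspring link: r = (1/2)^1 = 1/2).
r to a grandoffspring = 0.25 (two parent–offspring links: r = (1/2)^2 = 1/4).
Summing one r·B term per recipient: 1·0.125·0.201 + 2·0.25·0.495 + 3·0.5·0.018 + 4·0.25·0.0221 = 0.321725.
0.321725 > 0.12: the indirect benefit exceeds the cost.

Yes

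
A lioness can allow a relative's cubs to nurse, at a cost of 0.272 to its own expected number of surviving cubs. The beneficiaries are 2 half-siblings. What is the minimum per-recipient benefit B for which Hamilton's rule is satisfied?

r to a half-sibling = 1/4 (half-sibs share one parent — one path of length 2: r = (1/2)^2 = 1/4).
Hamilton's rule with n recipients of equal r: n·r·B > C, so B > C/(n·r) = 0.272/(2·0.25) = 0.544.

0.544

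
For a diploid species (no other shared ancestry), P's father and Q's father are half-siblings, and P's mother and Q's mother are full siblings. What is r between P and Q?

Relatedness sums over independent paths through distinct common ancestors.
P and Q are related in two ways: half first cousins through their fathers (r = 1/16) and first cousins through their mothers (r = 1/8).
r = 1/16 + 1/8 = 3/16 = 0.1875.

0.1875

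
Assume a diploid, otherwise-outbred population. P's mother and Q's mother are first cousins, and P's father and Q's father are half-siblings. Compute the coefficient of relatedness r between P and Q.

Wright's path rule: contributions from independent ancestry routes add.
P and Q are related in two ways: second cousins through their mothers (r = 1/32) and half first cousins through their fathers (r = 1/16).
r = 1/32 + 1/16 = 3/32 = 0.09375.

0.09375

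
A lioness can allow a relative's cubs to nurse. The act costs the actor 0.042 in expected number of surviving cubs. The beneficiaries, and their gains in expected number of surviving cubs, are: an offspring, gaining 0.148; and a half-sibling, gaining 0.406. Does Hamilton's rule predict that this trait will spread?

Hamilton's rule: the trait is favored when the sum of r·B over every recipient exceeds the actor's cost C.
r to an offspring = 1/2 (one parent–offspring link: r = (1/2)^1 = 1/2).
r to a half-sibling = 1/4 (half-sibs share one parent — one path of length 2: r = (1/2)^2 = 1/4).
Summing one r·B term per recipient: 1·0.5·0.148 + 1·0.25·0.406 = 0.1755.
0.1755 > 0.042: the indirect benefit exceeds the cost.

Yes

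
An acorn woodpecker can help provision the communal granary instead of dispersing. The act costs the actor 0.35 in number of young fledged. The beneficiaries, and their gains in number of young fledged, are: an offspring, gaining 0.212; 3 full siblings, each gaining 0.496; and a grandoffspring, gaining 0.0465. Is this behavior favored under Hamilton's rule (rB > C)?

Hamilton's rule: the trait is favored when the sum of r·B over every recipient exceeds the actor's cost C.
r to an offspring = 1/2 (one parent–offspring link: r = (1/2)^1 = 1/2).
r to a full sibling = 0.5 (full sibs share both parents — two paths of length 2: r = 2·(1/2)^2 = 1/2).
r to a grandoffspring = 1/4 (two parent–offspring links: r = (1/2)^2 = 1/4).
Summing one r·B term per recipient: 1·0.5·0.212 + 3·0.5·0.496 + 1·0.25·0.0465 = 0.861625.
0.861625 > 0.35: the indirect benefit exceeds the cost.

Yes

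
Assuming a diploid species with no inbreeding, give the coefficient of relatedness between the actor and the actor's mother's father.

Each parent–offspring link contributes a factor of 1/2, and independent paths through distinct common ancestors add.
Two parent–offspring links: r = (1/2)^2 = 1/4.

0.25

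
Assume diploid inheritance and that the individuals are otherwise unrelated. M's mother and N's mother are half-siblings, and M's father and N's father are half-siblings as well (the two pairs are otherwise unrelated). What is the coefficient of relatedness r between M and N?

Relatedness sums over independent paths through distinct common ancestors.
M and N are related in two ways: half first cousins through their mothers (r = 1/16) and half first cousins through their fathers (r = 1/16).
r = 1/16 + 1/16 = 0.125.

0.125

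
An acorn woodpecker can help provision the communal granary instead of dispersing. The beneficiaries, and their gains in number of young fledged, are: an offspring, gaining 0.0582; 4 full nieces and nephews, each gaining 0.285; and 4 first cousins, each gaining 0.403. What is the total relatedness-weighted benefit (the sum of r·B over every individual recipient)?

r to an offspring = 0.5 (one parent–offspring link: r = (1/2)^1 = 1/2).
r to a full niece or nephew = 0.25 (full aunt/uncle↔niece/nephew: two paths of length 3 through the shared grandparent pair: r = 2·(1/2)^3 = 1/4).
r to a first cousin = 1/8 (first cousins share one grandparent pair — two paths of length 4: r = 2·(1/2)^4 = 1/8).
Summing one r·B term per recipient: 1·0.5·0.0582 + 4·0.25·0.285 + 4·0.125·0.403 = 0.5156.

0.5156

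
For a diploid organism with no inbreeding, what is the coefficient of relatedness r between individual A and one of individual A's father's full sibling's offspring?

0.125

Each parent–offspring link contributes a factor of 1/2, and independent paths through distinct common ancestors add.
First cousins share one grandparent pair — two paths of length 4: r = 2·(1/2)^4 = 1/8.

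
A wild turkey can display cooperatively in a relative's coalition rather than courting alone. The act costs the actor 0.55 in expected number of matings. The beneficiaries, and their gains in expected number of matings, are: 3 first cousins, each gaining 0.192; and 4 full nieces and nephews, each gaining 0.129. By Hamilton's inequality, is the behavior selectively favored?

Hamilton's rule: the trait is favored when the sum of r·B over every recipient exceeds the actor's cost C.
r to a first cousin = 1/8 (first cousins share one grandparent pair — two paths of length 4: r = 2·(1/2)^4 = 1/8).
r to a full niece or nephew = 1/4 (full aunt/uncle↔niece/nephew: two paths of length 3 through the shared grandparent pair: r = 2·(1/2)^3 = 1/4).
Summing one r·B term per recipient: 3·0.125·0.192 + 4·0.25·0.129 = 0.201.
0.201 < 0.55: the indirect benefit is less than the cost.

No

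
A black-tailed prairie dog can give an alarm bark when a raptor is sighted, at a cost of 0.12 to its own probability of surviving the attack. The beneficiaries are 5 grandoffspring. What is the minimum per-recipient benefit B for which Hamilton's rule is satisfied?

0.096

r to a grandoffspring = 1/4 (two parent–offspring links: r = (1/2)^2 = 1/4).
Hamilton's rule with n recipients of equal r: n·r·B > C, so B > C/(n·r) = 0.12/(5·0.25) = 0.096.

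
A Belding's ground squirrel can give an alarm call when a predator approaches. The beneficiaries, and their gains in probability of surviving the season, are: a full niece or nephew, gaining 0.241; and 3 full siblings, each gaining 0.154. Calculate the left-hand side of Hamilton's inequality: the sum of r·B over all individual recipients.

0.29125

r to a full niece or nephew = 0.25 (full aunt/uncle↔niece/nephew: two paths of length 3 through the shared grandparent pair: r = 2·(1/2)^3 = 1/4).
r to a full sibling = 0.5 (full sibs share both parents — two paths of length 2: r = 2·(1/2)^2 = 1/2).
Summing one r·B term per recipient: 1·0.25·0.241 + 3·0.5·0.154 = 0.29125.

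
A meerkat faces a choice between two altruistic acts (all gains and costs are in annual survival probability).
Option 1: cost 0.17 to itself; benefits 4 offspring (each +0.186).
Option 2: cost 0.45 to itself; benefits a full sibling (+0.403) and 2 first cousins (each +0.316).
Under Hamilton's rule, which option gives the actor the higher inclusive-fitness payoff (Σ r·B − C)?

Option 1: r to an offspring = 0.5.
Option 1: Σ r·B − C = (4·0.5·0.186) − 0.17 = 0.202.
Option 2: r to a full sibling = 0.5.
Option 2: r to a first cousin = 0.125.
Option 2: Σ r·B − C = (1·0.5·0.403 + 2·0.125·0.316) − 0.45 = -0.1695.
Option 1 has the higher net inclusive-fitness payoff.

Option 1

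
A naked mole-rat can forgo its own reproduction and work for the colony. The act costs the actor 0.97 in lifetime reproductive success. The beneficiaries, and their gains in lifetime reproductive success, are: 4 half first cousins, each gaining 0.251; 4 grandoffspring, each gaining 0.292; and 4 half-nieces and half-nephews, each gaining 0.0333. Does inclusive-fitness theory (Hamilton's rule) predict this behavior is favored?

No

Hamilton's rule: the trait is favored when the sum of r·B over every recipient exceeds the actor's cost C.
r to a half first cousin = 1/16 (half first cousins share one grandparent — one path of length 4: r = (1/2)^4 = 1/16).
r to a grandoffspring = 1/4 (two parent–offspring links: r = (1/2)^2 = 1/4).
r to a half-niece or half-nephew = 0.125 (half-aunt/uncle↔niece/nephew: one path of length 3: r = (1/2)^3 = 1/8).
Summing one r·B term per recipient: 4·0.0625·0.251 + 4·0.25·0.292 + 4·0.125·0.0333 = 0.3714.
0.3714 < 0.97: the indirect benefit is less than the cost.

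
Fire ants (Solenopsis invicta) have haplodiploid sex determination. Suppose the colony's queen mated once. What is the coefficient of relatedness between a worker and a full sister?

Haplodiploid full sisters inherit their father's entire haploid genome identically (contributing 1/2) and on average half of their mother's contribution (1/2 · 1/2 = 1/4); r = 1/2 + 1/4 = 3/4.

0.75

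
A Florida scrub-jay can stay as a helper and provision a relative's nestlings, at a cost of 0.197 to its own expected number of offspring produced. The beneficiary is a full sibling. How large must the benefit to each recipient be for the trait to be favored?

r to a full sibling = 0.5 (full sibs share both parents — two paths of length 2: r = 2·(1/2)^2 = 1/2).
Hamilton's rule with n recipients of equal r: n·r·B > C, so B > C/(n·r) = 0.197/(1·0.5) = 0.394.

0.394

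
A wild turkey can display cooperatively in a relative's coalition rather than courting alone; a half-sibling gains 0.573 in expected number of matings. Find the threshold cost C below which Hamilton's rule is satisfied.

r to a half-sibling = 0.25 (half-sibs share one parent — one path of length 2: r = (1/2)^2 = 1/4).
Hamilton's rule: n·r·B > C, so the trait is favored while C < n·r·B = 1·0.25·0.573 = 0.14325.

0.14325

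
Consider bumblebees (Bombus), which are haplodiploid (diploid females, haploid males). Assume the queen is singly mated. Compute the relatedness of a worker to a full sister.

0.75

Haplodiploid full sisters inherit their father's entire haploid genome identically (contributing 1/2) and on average half of their mother's contribution (1/2 · 1/2 = 1/4); r = 1/2 + 1/4 = 3/4.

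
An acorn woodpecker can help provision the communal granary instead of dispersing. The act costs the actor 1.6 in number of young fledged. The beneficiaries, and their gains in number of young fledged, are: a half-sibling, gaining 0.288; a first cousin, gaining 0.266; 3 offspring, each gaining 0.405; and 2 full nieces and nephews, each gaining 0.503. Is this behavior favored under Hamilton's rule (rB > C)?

Hamilton's rule: the trait is favored when the sum of r·B over every recipient exceeds the actor's cost C.
r to a half-sibling = 0.25 (half-sibs share one parent — one path of length 2: r = (1/2)^2 = 1/4).
r to a first cousin = 0.125 (first cousins share one grandparent pair — two paths of length 4: r = 2·(1/2)^4 = 1/8).
r to an offspring = 0.5 (one parent–offspring link: r = (1/2)^1 = 1/2).
r to a full niece or nephew = 1/4 (full aunt/uncle↔niece/nephew: two paths of length 3 through the shared grandparent pair: r = 2·(1/2)^3 = 1/4).
Summing one r·B term per recipient: 1·0.25·0.288 + 1·0.125·0.266 + 3·0.5·0.405 + 2·0.25·0.503 = 0.96425.
0.96425 < 1.6: the indirect benefit is less than the cost.

No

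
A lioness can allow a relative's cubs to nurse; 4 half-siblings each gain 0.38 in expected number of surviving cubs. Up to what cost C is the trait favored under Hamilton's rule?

0.38

r to a half-sibling = 1/4 (half-sibs share one parent — one path of length 2: r = (1/2)^2 = 1/4).
Hamilton's rule: n·r·B > C, so the trait is favored while C < n·r·B = 4·0.25·0.38 = 0.38.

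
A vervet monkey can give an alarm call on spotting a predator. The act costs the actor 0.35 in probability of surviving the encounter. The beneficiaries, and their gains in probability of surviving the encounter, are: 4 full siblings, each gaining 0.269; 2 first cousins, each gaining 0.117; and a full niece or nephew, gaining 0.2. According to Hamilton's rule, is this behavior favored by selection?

Hamilton's rule: the trait is favored when the sum of r·B over every recipient exceeds the actor's cost C.
r to a full sibling = 0.5 (full sibs share both parents — two paths of length 2: r = 2·(1/2)^2 = 1/2).
r to a first cousin = 0.125 (first cousins share one grandparent pair — two paths of length 4: r = 2·(1/2)^4 = 1/8).
r to a full niece or nephew = 1/4 (full aunt/uncle↔niece/nephew: two paths of length 3 through the shared grandparent pair: r = 2·(1/2)^3 = 1/4).
Summing one r·B term per recipient: 4·0.5·0.269 + 2·0.125·0.117 + 1·0.25·0.2 = 0.61725.
0.61725 > 0.35: the indirect benefit exceeds the cost.

Yes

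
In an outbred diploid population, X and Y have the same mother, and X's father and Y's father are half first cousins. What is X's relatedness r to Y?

0.265625

With two independent routes of shared ancestry, r is the sum of the two contributions.
X and Y are related in two ways: half-sibs through their shared mother (r = 1/4) and half second cousins through their fathers (r = 1/64).
r = 1/4 + 1/64 = 17/64 = 0.265625.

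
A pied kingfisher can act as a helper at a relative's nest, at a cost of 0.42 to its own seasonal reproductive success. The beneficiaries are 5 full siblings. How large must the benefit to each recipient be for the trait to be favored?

0.168

r to a full sibling = 0.5 (full sibs share both parents — two paths of length 2: r = 2·(1/2)^2 = 1/2).
Hamilton's rule with n recipients of equal r: n·r·B > C, so B > C/(n·r) = 0.42/(5·0.5) = 0.168.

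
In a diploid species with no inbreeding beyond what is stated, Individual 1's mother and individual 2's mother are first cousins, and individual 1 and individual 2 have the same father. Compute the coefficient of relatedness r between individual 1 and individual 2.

Independent pedigree routes through distinct common ancestors add.
Individual 1 and individual 2 are related in two ways: second cousins through their mothers (r = 1/32) and half-sibs through their shared father (r = 1/4).
r = 1/32 + 1/4 = 9/32 = 0.28125.

0.28125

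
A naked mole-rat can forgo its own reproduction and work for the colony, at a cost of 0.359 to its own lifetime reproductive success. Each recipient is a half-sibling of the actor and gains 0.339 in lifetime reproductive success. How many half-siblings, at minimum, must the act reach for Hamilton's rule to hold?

5

r to a half-sibling = 0.25 (half-sibs share one parent — one path of length 2: r = (1/2)^2 = 1/4).
Hamilton's rule: n·r·B > C  ⇒  n > C/(r·B) = 0.359/(0.25·0.339) = 4.236.
The smallest integer exceeding 4.236 is 5.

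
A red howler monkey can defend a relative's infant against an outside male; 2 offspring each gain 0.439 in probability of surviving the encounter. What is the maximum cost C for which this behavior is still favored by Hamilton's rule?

0.439

r to an offspring = 1/2 (one parent–offspring link: r = (1/2)^1 = 1/2).
Hamilton's rule: n·r·B > C, so the trait is favored while C < n·r·B = 2·0.5·0.439 = 0.439.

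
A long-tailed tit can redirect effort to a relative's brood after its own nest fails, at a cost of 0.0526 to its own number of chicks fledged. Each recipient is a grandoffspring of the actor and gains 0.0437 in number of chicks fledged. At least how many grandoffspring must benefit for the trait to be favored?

r to a grandoffspring = 1/4 (two parent–offspring links: r = (1/2)^2 = 1/4).
Hamilton's rule: n·r·B > C  ⇒  n > C/(r·B) = 0.0526/(0.25·0.0437) = 4.815.
The smallest integer exceeding 4.815 is 5.

5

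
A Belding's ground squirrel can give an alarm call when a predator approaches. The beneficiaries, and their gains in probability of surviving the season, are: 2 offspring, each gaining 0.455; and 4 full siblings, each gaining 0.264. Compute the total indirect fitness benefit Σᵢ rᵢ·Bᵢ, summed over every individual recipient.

r to an offspring = 0.5 (one parent–offspring link: r = (1/2)^1 = 1/2).
r to a full sibling = 0.5 (full sibs share both parents — two paths of length 2: r = 2·(1/2)^2 = 1/2).
Summing one r·B term per recipient: 2·0.5·0.455 + 4·0.5·0.264 = 0.983.

0.983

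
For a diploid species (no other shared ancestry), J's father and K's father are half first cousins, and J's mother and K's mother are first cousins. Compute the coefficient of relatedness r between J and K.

0.046875

With two independent routes of shared ancestry, r is the sum of the two contributions.
J and K are related in two ways: half second cousins through their fathers (r = 1/64) and second cousins through their mothers (r = 1/32).
r = 1/64 + 1/32 = 0.046875.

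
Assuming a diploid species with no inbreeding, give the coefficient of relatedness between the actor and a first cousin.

Each parent–offspring link contributes a factor of 1/2, and independent paths through distinct common ancestors add.
First cousins share one grandparent pair — two paths of length 4: r = 2·(1/2)^4 = 1/8.

0.125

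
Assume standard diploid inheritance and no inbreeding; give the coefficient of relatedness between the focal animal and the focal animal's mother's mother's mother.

Each parent–offspring link contributes a factor of 1/2, and independent paths through distinct common ancestors add.
Three parent–offspring links: r = (1/2)^3 = 1/8.

0.125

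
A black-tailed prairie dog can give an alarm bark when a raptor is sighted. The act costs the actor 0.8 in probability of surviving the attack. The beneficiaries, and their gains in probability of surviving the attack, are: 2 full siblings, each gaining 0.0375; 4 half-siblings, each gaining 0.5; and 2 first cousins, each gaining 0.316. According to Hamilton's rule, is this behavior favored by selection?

No

Hamilton's rule: the trait is favored when the sum of r·B over every recipient exceeds the actor's cost C.
r to a full sibling = 1/2 (full sibs share both parents — two paths of length 2: r = 2·(1/2)^2 = 1/2).
r to a half-sibling = 0.25 (half-sibs share one parent — one path of length 2: r = (1/2)^2 = 1/4).
r to a first cousin = 0.125 (first cousins share one grandparent pair — two paths of length 4: r = 2·(1/2)^4 = 1/8).
Summing one r·B term per recipient: 2·0.5·0.0375 + 4·0.25·0.5 + 2·0.125·0.316 = 0.6165.
0.6165 < 0.8: the indirect benefit is less than the cost.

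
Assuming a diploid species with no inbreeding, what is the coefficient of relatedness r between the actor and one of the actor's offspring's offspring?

0.25

Each parent–offspring link contributes a factor of 1/2, and independent paths through distinct common ancestors add.
Two parent–offspring links: r = (1/2)^2 = 1/4.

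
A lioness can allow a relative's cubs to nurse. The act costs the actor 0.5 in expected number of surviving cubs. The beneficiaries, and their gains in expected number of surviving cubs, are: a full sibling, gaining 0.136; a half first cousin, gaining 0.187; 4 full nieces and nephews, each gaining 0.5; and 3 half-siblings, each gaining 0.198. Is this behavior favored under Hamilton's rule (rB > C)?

Hamilton's rule: the trait is favored when the sum of r·B over every recipient exceeds the actor's cost C.
r to a full sibling = 1/2 (full sibs share both parents — two paths of length 2: r = 2·(1/2)^2 = 1/2).
r to a half first cousin = 1/16 (half first cousins share one grandparent — one path of length 4: r = (1/2)^4 = 1/16).
r to a full niece or nephew = 0.25 (full aunt/uncle↔niece/nephew: two paths of length 3 through the shared grandparent pair: r = 2·(1/2)^3 = 1/4).
r to a half-sibling = 1/4 (half-sibs share one parent — one path of length 2: r = (1/2)^2 = 1/4).
Summing one r·B term per recipient: 1·0.5·0.136 + 1·0.0625·0.187 + 4·0.25·0.5 + 3·0.25·0.198 = 0.7281875.
0.7281875 > 0.5: the indirect benefit exceeds the cost.

Yes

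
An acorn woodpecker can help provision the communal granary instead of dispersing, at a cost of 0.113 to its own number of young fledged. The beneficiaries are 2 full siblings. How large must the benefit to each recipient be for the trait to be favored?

r to a full sibling = 0.5 (full sibs share both parents — two paths of length 2: r = 2·(1/2)^2 = 1/2).
Hamilton's rule with n recipients of equal r: n·r·B > C, so B > C/(n·r) = 0.113/(2·0.5) = 0.113.

0.113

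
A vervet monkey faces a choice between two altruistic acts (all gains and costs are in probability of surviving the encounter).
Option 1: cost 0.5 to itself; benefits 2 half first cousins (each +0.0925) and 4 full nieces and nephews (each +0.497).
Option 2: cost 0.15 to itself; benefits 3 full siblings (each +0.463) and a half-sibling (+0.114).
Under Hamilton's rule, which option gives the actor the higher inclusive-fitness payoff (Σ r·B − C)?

Option 2

Option 1: r to a half first cousin = 0.0625.
Option 1: r to a full niece or nephew = 0.25.
Option 1: Σ r·B − C = (2·0.0625·0.0925 + 4·0.25·0.497) − 0.5 = 0.0085625.
Option 2: r to a full sibling = 0.5.
Option 2: r to a half-sibling = 0.25.
Option 2: Σ r·B − C = (3·0.5·0.463 + 1·0.25·0.114) − 0.15 = 0.573.
Option 2 has the higher net inclusive-fitness payoff.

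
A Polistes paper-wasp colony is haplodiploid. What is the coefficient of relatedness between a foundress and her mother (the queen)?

One meiotic link between diploid queen and diploid daughter: r = 1/2.

0.5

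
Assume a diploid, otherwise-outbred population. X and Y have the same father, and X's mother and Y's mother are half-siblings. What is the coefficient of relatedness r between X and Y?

With two independent routes of shared ancestry, r is the sum of the two contributions.
X and Y are related in two ways: half-sibs through their shared father (r = 1/4) and half first cousins through their mothers (r = 1/16).
r = 1/4 + 1/16 = 0.3125.

0.3125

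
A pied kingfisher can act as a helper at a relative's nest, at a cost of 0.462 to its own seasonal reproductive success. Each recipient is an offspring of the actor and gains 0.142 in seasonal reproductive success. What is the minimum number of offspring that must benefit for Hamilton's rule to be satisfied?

7

r to an offspring = 0.5 (one parent–offspring link: r = (1/2)^1 = 1/2).
Hamilton's rule: n·r·B > C  ⇒  n > C/(r·B) = 0.462/(0.5·0.142) = 6.507.
The smallest integer exceeding 6.507 is 7.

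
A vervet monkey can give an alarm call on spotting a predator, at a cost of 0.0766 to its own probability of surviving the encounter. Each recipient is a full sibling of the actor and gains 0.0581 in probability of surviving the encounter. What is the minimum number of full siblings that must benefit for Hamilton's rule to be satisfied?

r to a full sibling = 1/2 (full sibs share both parents — two paths of length 2: r = 2·(1/2)^2 = 1/2).
Hamilton's rule: n·r·B > C  ⇒  n > C/(r·B) = 0.0766/(0.5·0.0581) = 2.637.
The smallest integer exceeding 2.637 is 3.

3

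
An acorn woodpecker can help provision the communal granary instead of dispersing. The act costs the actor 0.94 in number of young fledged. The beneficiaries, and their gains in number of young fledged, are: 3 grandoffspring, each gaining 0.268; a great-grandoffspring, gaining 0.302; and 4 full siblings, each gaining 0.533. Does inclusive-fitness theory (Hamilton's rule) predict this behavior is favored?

Hamilton's rule: the trait is favored when the sum of r·B over every recipient exceeds the actor's cost C.
r to a grandoffspring = 1/4 (two parent–offspring links: r = (1/2)^2 = 1/4).
r to a great-grandoffspring = 0.125 (three parent–offspring links: r = (1/2)^3 = 1/8).
r to a full sibling = 0.5 (full sibs share both parents — two paths of length 2: r = 2·(1/2)^2 = 1/2).
Summing one r·B term per recipient: 3·0.25·0.268 + 1·0.125·0.302 + 4·0.5·0.533 = 1.30475.
1.30475 > 0.94: the indirect benefit exceeds the cost.

Yes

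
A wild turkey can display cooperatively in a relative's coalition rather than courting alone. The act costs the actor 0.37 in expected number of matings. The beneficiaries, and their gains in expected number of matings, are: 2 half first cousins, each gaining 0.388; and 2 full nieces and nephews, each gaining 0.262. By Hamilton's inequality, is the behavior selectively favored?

Hamilton's rule: the trait is favored when the sum of r·B over every recipient exceeds the actor's cost C.
r to a half first cousin = 1/16 (half first cousins share one grandparent — one path of length 4: r = (1/2)^4 = 1/16).
r to a full niece or nephew = 1/4 (full aunt/uncle↔niece/nephew: two paths of length 3 through the shared grandparent pair: r = 2·(1/2)^3 = 1/4).
Summing one r·B term per recipient: 2·0.0625·0.388 + 2·0.25·0.262 = 0.1795.
0.1795 < 0.37: the indirect benefit is less than the cost.

No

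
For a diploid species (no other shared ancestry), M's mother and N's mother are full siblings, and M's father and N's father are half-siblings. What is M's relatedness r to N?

With two independent routes of shared ancestry, r is the sum of the two contributions.
M and N are related in two ways: first cousins through their mothers (r = 1/8) and half first cousins through their fathers (r = 1/16).
r = 1/8 + 1/16 = 3/16 = 0.1875.

0.1875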